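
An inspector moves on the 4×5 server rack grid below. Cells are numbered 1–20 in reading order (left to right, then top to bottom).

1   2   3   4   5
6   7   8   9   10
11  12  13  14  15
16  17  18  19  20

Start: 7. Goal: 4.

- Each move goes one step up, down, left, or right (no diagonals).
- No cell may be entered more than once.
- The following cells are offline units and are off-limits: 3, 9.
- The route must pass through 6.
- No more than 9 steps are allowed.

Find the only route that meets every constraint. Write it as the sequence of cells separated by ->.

The budget equals the shortest possible length, so every move has to be on a shortest route through the required cells.
Route from 7: left 1 to 6, down 1 to 11, right 4 to 15, up 2 to 5, left 1 to 4 — 9 moves in all.
Check: all required cells visited; 9 ≤ 9 moves.

7 -> 6 -> 11 -> 12 -> 13 -> 14 -> 15 -> 10 -> 5 -> 4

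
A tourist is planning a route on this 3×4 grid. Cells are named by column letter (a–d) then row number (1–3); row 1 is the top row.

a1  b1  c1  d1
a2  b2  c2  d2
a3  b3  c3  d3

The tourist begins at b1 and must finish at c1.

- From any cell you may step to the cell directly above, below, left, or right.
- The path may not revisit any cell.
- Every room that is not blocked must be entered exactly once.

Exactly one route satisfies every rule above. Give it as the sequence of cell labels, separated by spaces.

Need to visit all 12 open cells exactly once, starting at b1 and ending at c1.
Cell a1 has only two open neighbours (a2 and b1), so the path must pass straight through it: one of those is the cell it's entered from and the other is where it exits.
Route from b1: left to a1, 2× down (reaching a3), right to b3, up to b2, right to c2, down to c3, right to d3, 2× up (reaching d1), left to c1 — 11 moves in all.
Check: all 12 open cells covered.

b1 a1 a2 a3 b3 b2 c2 c3 d3 d2 d1 c1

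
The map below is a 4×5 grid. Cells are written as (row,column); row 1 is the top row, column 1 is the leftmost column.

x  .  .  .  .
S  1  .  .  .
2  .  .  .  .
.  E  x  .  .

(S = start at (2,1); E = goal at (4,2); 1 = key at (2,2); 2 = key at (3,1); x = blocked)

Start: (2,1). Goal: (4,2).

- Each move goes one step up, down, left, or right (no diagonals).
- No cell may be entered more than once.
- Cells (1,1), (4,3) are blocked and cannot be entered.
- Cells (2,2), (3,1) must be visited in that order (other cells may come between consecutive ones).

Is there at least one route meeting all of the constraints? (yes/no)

yes

One route that works: (2,1) → (2,2) → (3,2) → (3,1) → (4,1) → (4,2).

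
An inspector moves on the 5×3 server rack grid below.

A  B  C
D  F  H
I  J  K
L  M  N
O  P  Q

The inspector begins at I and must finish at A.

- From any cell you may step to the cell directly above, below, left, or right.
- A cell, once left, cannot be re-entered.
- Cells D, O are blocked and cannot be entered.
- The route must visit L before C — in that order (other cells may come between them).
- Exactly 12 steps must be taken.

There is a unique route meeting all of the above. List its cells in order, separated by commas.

I, L, M, P, Q, N, K, J, F, H, C, B, A

The waypoints must appear in the order L, C, with no cell reused.
Route from I: down to L, right to M, down to P, right to Q, 2× up (reaching K), left to J, up to F, right to H, up to C, 2× left (reaching A) — 12 moves in all.
Check: order respected (L at step 1, C at step 10); 12 moves as required.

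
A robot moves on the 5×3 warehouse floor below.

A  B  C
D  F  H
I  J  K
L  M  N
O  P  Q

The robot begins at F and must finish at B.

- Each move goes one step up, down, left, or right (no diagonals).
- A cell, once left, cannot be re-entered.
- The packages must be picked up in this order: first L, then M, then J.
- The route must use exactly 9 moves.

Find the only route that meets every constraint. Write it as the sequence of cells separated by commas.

The waypoints must appear in the order L, M, J, with no cell reused.
Route from F: left 1 to D, down 2 to L, right 1 to M, up 1 to J, right 1 to K, up 2 to C, left 1 to B — 9 moves in all.
Check: order respected (L at step 3, M at step 4, J at step 5); 9 moves as required.

F, D, I, L, M, J, K, H, C, B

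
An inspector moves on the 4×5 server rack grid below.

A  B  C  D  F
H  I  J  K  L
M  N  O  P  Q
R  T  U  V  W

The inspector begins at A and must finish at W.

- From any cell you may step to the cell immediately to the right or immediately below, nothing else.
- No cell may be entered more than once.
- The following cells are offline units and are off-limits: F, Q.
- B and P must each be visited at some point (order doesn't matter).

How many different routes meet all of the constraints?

A right/down-only route from A to W makes exactly 3 down-moves and 4 right-moves in some order.
With no other constraints that would be C(7,3) = 35 routes.
A monotone route can only reach the required cells in the order B, P, so split there and multiply the segment counts (each segment already excludes blocked cells): A→B: 1; B→P: 6; P→W: 1; product = 6.
That gives 6 routes.

6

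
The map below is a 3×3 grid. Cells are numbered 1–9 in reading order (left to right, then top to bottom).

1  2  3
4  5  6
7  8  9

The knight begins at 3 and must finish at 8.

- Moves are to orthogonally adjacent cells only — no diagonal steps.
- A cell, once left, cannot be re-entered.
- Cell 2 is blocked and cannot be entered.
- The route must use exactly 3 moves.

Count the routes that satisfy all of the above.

2

Need simple routes of exactly 3 moves from 3 to 8 (Manhattan distance 3, so 0 moves are spent on a detour and 0 undoing it).
Enumerating: 3 6 9 8 | 3 6 5 8.
That gives 2 routes.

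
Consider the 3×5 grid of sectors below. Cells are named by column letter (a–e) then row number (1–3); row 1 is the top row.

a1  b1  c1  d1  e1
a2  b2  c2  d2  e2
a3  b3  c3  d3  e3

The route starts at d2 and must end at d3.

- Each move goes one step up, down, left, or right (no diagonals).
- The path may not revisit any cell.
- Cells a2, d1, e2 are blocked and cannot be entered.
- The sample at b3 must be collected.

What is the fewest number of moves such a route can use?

5

Any route passes through b3 somewhere between d2 and d3. Summing Manhattan distances along the two legs (d2 → b3 → d3) gives a lower bound of 3 + 2 = 5 moves.
A route of 5 moves achieves this: d2 → c2 → b2 → b3 → c3 → d3.
Since 5 matches the lower bound, it is optimal.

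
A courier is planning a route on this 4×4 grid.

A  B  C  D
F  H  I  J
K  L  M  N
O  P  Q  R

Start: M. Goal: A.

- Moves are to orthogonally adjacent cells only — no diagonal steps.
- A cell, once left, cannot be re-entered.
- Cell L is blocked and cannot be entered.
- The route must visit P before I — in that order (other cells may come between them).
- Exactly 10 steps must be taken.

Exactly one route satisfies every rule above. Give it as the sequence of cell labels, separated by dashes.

M - Q - P - O - K - F - H - I - C - B - A

The waypoints must appear in the order P, I, with no cell reused.
Route from M: down to Q, 2× left (reaching O), 2× up (reaching F), 2× right (reaching I), up to C, 2× left (reaching A) — 10 moves in all.
Check: order respected (P at step 2, I at step 7); 10 moves as required.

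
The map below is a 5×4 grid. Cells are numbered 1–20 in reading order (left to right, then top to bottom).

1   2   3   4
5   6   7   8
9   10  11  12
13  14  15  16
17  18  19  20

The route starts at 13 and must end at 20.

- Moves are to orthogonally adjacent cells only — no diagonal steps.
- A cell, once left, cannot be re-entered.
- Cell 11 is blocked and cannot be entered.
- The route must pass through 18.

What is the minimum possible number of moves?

4

Any route passes through 18 somewhere between 13 and 20. Summing Manhattan distances along the two legs (13 → 18 → 20) gives a lower bound of 2 + 2 = 4 moves.
A route of 4 moves achieves this: 13 → 17 → 18 → 19 → 20.
Since 4 matches the lower bound, it is optimal.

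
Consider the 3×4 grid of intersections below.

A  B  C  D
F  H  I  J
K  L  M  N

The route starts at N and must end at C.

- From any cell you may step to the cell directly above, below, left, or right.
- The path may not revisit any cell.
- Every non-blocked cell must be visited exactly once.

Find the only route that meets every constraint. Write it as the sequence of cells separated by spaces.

N M L K F A B H I J D C

Need to visit all 12 open cells exactly once, starting at N and ending at C.
Cell A has only two open neighbours (F and B), so the path must pass straight through it: one of those is the cell it's entered from and the other is where it exits.
Route from N: left 3 to K, up 2 to A, right 1 to B, down 1 to H, right 2 to J, up 1 to D, left 1 to C — 11 moves in all.
Check: all 12 open cells covered.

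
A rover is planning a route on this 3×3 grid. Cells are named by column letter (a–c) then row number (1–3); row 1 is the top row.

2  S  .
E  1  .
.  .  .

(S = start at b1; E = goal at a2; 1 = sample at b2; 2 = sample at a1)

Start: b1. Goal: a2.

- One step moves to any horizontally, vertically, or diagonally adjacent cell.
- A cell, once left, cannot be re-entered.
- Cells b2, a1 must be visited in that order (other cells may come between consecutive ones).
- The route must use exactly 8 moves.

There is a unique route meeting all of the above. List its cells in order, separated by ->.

The waypoints must appear in the order b2, a1, with no cell reused.
Route from b1: right to c1, 2× down (reaching c3), 2× left (reaching a3), up-right to b2, up-left to a1, down to a2 — 8 moves in all.
Check: order respected (1 at step 6, 2 at step 7); 8 moves as required.

b1 -> c1 -> c2 -> c3 -> b3 -> a3 -> b2 -> a1 -> a2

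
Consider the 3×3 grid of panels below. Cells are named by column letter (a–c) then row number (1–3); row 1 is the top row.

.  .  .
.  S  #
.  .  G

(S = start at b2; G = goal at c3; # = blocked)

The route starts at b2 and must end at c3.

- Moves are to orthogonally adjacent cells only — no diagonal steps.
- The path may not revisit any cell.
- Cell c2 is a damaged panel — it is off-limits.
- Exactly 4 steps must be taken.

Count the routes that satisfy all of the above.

Need simple routes of exactly 4 moves from b2 to c3 (Manhattan distance 2, so 1 moves are spent on a detour and 1 undoing it).
Enumerating: b2 a2 a3 b3 c3.
That gives 1 route.

1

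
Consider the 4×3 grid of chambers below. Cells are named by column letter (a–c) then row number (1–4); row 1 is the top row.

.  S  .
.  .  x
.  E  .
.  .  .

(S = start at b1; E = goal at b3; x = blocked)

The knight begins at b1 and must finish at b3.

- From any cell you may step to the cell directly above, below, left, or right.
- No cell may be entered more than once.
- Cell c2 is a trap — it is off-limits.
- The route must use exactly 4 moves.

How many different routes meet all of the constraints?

Need simple routes of exactly 4 moves from b1 to b3 (Manhattan distance 2, so 1 moves are spent on a detour and 1 undoing it).
Enumerating: b1 b2 a2 a3 b3 | b1 a1 a2 a3 b3 | b1 a1 a2 b2 b3.
That gives 3 routes.

3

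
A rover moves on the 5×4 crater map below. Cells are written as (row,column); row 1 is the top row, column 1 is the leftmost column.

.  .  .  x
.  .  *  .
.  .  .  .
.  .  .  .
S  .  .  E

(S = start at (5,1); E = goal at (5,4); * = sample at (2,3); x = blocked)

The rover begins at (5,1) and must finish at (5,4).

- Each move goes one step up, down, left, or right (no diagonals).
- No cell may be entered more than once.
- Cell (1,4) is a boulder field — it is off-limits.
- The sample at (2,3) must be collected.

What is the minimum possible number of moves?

Any route passes through (2,3) somewhere between (5,1) and (5,4). Summing Manhattan distances along the two legs ((5,1) → (2,3) → (5,4)) gives a lower bound of 5 + 4 = 9 moves.
A route of 9 moves achieves this: (5,1) → (4,1) → (3,1) → (2,1) → (2,2) → (2,3) → (3,3) → (4,3) → (5,3) → (5,4).
Since 9 matches the lower bound, it is optimal.

9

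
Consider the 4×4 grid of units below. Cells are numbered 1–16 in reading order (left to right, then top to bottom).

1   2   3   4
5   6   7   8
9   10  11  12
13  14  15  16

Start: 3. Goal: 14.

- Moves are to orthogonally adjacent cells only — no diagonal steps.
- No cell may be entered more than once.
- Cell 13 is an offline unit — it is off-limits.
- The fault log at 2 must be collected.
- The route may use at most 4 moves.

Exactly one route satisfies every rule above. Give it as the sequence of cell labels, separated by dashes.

3 - 2 - 6 - 10 - 14

The budget equals the shortest possible length, so every move has to be on a shortest route through the required cells.
Route from 3: left 1 to 2, down 3 to 14 — 4 moves in all.
Check: all required cells visited; 4 ≤ 4 moves.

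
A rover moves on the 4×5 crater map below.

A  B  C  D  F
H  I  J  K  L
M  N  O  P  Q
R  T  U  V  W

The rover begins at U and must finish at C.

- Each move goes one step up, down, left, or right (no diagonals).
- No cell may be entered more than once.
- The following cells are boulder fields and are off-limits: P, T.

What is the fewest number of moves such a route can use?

3

The Manhattan distance from U to C is |4−1| + |3−3| = 3, so at least 3 moves are needed.
A route of 3 moves achieves this: U → O → J → C.
Since 3 matches the lower bound, it is optimal.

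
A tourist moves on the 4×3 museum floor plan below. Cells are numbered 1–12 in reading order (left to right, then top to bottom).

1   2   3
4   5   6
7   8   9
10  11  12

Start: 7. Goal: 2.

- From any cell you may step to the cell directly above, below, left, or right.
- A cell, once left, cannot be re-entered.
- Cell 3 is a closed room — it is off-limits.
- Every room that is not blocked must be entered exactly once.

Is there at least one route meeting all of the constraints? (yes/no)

no

Colour the cells like a checkerboard: each orthogonal step flips colour, so a Hamiltonian route alternates colours. Here there are 5 cells of one colour and 6 of the other, with start on the opposite colour to the goal — the counts and endpoints can't be arranged into an alternating sequence of length 11, so no Hamiltonian route exists.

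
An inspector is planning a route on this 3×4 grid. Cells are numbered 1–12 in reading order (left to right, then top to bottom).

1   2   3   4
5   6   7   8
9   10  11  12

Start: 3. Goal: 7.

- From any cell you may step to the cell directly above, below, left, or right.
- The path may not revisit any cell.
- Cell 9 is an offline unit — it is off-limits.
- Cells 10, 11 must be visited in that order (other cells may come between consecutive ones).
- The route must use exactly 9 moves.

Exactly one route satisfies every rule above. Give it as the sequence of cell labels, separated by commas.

The waypoints must appear in the order 10, 11, with no cell reused.
Route from 3: 2× left (reaching 1), down to 5, right to 6, down to 10, 2× right (reaching 12), up to 8, left to 7 — 9 moves in all.
Check: order respected (10 at step 5, 11 at step 6); 9 moves as required.

3, 2, 1, 5, 6, 10, 11, 12, 8, 7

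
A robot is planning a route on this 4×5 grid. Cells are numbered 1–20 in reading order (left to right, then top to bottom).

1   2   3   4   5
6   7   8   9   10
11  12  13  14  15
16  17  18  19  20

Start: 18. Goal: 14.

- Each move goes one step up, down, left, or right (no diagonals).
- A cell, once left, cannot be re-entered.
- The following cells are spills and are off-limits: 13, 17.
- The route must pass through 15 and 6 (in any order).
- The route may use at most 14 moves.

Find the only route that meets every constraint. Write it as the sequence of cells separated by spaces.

18 19 20 15 10 5 4 3 2 1 6 7 8 9 14

Any route must reach 15 and 6 and still end at 14 within 14 moves, so the order of the required stops is forced.
Route from 18: 2× right (reaching 20), 3× up (reaching 5), 4× left (reaching 1), down to 6, 3× right (reaching 9), down to 14 — 14 moves in all.
Check: all required cells visited; 14 ≤ 14 moves.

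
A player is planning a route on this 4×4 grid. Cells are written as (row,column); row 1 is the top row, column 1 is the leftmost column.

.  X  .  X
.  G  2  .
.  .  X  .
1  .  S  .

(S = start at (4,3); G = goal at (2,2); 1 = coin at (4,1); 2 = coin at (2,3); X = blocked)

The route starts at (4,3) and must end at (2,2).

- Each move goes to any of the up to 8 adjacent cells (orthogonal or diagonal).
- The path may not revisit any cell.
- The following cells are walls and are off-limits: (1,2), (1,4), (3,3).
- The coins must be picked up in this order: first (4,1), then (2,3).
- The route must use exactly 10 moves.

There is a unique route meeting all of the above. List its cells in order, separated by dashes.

The waypoints must appear in the order (4,1), (2,3), with no cell reused.
Route from (4,3): 2× left (reaching (4,1)), 2× up (reaching (2,1)), down-right to (3,2), up-right to (2,3), down-right to (3,4), up to (2,4), up-left to (1,3), down-left to (2,2) — 10 moves in all.
Check: order respected (1 at step 2, 2 at step 6); 10 moves as required.

(4,3) - (4,2) - (4,1) - (3,1) - (2,1) - (3,2) - (2,3) - (3,4) - (2,4) - (1,3) - (2,2)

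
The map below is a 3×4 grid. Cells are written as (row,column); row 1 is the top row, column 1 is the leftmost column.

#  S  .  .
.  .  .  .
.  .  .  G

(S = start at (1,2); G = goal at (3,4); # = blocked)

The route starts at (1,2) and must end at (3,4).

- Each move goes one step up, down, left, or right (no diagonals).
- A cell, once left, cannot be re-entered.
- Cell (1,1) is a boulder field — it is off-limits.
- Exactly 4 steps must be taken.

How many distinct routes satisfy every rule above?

6

Need simple routes of exactly 4 moves from (1,2) to (3,4) (Manhattan distance 4, so 0 moves are spent on a detour and 0 undoing it).
Enumerating: (1,2) (2,2) (3,2) (3,3) (3,4) | (1,2) (2,2) (2,3) (3,3) (3,4) | (1,2) (2,2) (2,3) (2,4) (3,4) | (1,2) (1,3) (2,3) (3,3) (3,4) | (1,2) (1,3) (2,3) (2,4) (3,4) | (1,2) (1,3) (1,4) (2,4) (3,4).
That gives 6 routes.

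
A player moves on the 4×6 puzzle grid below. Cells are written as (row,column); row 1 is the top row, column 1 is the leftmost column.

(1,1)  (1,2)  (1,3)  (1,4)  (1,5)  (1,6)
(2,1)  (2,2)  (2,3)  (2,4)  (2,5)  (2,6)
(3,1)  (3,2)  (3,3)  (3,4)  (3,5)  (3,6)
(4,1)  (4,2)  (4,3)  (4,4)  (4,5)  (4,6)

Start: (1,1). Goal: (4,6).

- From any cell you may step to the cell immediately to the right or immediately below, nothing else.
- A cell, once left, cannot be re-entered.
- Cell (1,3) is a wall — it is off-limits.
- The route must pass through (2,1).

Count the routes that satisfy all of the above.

A right/down-only route from (1,1) to (4,6) makes exactly 3 down-moves and 5 right-moves in some order.
With no other constraints that would be C(8,3) = 56 routes.
Split at (2,1) and multiply the segment counts (each segment already excludes blocked cells): (1,1)→(2,1): 1; (2,1)→(4,6): 21; product = 21.
That gives 21 routes.

21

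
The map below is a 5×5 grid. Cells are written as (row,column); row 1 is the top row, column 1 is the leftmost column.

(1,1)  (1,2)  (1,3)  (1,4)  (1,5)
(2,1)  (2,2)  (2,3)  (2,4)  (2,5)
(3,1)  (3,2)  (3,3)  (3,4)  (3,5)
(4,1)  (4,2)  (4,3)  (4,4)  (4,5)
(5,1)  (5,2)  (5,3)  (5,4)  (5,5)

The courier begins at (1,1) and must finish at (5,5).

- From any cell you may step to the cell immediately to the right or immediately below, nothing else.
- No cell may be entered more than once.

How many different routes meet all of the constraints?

70

A right/down-only route from (1,1) to (5,5) makes exactly 4 down-moves and 4 right-moves in some order.
With no other constraints that would be C(8,4) = 70 routes.
That gives 70 routes.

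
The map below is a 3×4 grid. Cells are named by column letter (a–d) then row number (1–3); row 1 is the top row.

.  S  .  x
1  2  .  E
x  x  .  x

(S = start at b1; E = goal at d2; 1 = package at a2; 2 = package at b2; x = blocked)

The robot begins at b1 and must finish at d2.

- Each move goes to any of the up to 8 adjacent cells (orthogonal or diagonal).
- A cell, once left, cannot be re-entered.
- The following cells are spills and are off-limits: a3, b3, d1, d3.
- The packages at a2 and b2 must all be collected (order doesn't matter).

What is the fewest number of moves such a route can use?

Any route passes through a2 and b2 in some order between b1 and d2. Summing Chebyshev distances along each leg and taking the cheapest ordering (b1 → a2 → b2 → d2) gives a lower bound of 1 + 1 + 2 = 4 moves.
A route of 4 moves achieves this: b1 → a2 → b2 → c1 → d2.
Since 4 matches the lower bound, it is optimal.

4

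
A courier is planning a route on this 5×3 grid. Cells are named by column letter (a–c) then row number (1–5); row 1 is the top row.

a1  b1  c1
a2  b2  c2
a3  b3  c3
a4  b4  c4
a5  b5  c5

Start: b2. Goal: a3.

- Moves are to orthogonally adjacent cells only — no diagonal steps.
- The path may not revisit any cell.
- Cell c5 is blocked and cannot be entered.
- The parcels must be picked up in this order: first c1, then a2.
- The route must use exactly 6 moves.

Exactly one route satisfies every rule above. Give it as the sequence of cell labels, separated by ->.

The waypoints must appear in the order c1, a2, with no cell reused.
Route from b2: right to c2, up to c1, 2× left (reaching a1), 2× down (reaching a3) — 6 moves in all.
Check: order respected (c1 at step 2, a2 at step 5); 6 moves as required.

b2 -> c2 -> c1 -> b1 -> a1 -> a2 -> a3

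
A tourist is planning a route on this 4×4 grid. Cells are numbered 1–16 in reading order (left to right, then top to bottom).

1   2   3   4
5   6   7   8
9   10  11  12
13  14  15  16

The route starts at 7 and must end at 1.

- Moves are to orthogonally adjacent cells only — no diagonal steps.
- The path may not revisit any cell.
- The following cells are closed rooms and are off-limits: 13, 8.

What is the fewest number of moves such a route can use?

3

The Manhattan distance from 7 to 1 is |2−1| + |3−1| = 3, so at least 3 moves are needed.
A route of 3 moves achieves this: 7 → 3 → 2 → 1.
Since 3 matches the lower bound, it is optimal.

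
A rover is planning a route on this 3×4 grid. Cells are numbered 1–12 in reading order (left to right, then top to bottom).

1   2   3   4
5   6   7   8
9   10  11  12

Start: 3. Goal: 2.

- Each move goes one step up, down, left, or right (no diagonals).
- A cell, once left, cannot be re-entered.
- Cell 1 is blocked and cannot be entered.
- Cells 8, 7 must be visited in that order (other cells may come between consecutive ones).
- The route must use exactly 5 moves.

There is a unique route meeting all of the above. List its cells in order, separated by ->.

The waypoints must appear in the order 8, 7, with no cell reused.
Route from 3: right 1 to 4, down 1 to 8, left 2 to 6, up 1 to 2 — 5 moves in all.
Check: order respected (8 at step 2, 7 at step 3); 5 moves as required.

3 -> 4 -> 8 -> 7 -> 6 -> 2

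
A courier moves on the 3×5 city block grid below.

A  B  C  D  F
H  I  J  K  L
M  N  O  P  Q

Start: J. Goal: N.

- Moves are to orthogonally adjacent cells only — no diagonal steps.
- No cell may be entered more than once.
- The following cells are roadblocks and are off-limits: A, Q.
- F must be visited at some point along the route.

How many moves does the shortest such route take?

8

Any route passes through F somewhere between J and N. Summing Manhattan distances along the two legs (J → F → N) gives a lower bound of 3 + 5 = 8 moves.
A route of 8 moves achieves this: J → C → D → F → L → K → P → O → N.
Since 8 matches the lower bound, it is optimal.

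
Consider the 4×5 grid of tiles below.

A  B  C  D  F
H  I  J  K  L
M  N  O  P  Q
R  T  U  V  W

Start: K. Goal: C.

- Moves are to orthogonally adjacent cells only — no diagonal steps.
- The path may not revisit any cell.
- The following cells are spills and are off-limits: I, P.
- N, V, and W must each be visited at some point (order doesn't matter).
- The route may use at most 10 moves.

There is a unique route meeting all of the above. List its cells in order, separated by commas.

K, L, Q, W, V, U, T, N, O, J, C

The 10-move cap with required stops at N, V, W leaves no slack for detours.
Route from K: right 1 to L, down 2 to W, left 3 to T, up 1 to N, right 1 to O, up 2 to C — 10 moves in all.
Check: all required cells visited; 10 ≤ 10 moves.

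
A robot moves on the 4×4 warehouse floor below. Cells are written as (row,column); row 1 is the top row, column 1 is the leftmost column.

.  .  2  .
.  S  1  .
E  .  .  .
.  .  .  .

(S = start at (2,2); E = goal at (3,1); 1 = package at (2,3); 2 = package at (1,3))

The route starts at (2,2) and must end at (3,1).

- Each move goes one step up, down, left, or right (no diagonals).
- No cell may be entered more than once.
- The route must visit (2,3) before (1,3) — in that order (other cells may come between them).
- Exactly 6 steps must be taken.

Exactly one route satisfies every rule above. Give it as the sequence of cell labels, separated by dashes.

The waypoints must appear in the order (2,3), (1,3), with no cell reused.
Route from (2,2): right to (2,3), up to (1,3), 2× left (reaching (1,1)), 2× down (reaching (3,1)) — 6 moves in all.
Check: order respected (1 at step 1, 2 at step 2); 6 moves as required.

(2,2) - (2,3) - (1,3) - (1,2) - (1,1) - (2,1) - (3,1)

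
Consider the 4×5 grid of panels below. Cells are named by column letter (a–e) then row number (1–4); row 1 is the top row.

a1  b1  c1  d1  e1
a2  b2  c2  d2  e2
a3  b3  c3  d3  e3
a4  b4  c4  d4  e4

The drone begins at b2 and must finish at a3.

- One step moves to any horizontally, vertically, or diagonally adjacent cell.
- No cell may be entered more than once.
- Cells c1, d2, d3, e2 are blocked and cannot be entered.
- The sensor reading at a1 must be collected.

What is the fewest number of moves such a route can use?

Any route passes through a1 somewhere between b2 and a3. Summing Chebyshev distances along the two legs (b2 → a1 → a3) gives a lower bound of 1 + 2 = 3 moves.
A route of 3 moves achieves this: b2 → a1 → a2 → a3.
Since 3 matches the lower bound, it is optimal.

3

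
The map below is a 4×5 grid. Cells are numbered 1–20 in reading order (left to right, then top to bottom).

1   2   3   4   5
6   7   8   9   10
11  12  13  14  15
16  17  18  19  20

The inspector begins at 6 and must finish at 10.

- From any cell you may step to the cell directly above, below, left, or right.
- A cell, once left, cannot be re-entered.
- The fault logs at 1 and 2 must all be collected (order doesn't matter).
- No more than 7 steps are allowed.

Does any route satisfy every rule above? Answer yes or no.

yes

One route that works: 6 → 1 → 2 → 7 → 8 → 9 → 10.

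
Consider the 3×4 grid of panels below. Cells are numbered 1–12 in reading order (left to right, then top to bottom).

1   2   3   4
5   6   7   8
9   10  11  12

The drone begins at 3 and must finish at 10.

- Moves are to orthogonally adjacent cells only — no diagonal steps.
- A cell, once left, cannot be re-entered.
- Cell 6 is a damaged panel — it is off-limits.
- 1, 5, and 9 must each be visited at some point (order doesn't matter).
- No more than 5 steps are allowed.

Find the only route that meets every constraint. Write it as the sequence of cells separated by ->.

The 5-move cap with required stops at 1, 5, 9 leaves no slack for detours.
Route from 3: left 2 to 1, down 2 to 9, right 1 to 10 — 5 moves in all.
Check: all required cells visited; 5 ≤ 5 moves.

3 -> 2 -> 1 -> 5 -> 9 -> 10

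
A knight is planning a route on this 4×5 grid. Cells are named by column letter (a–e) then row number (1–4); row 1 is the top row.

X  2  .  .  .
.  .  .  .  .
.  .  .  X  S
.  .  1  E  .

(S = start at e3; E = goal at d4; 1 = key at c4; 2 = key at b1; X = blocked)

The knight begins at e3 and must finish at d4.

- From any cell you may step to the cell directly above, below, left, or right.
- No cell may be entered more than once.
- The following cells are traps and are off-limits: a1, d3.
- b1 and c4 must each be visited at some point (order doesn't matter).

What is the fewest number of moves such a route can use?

10

Any route passes through b1 and c4 in some order between e3 and d4. Summing Manhattan distances along each leg and taking the cheapest ordering (e3 → b1 → c4 → d4) gives a lower bound of 5 + 4 + 1 = 10 moves.
A route of 10 moves achieves this: e3 → e2 → e1 → d1 → c1 → b1 → b2 → b3 → b4 → c4 → d4.
Since 10 matches the lower bound, it is optimal.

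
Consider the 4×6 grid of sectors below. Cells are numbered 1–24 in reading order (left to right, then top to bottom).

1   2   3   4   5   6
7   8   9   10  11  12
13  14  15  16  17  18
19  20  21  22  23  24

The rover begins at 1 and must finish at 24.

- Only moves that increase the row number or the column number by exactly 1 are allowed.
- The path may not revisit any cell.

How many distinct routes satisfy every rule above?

A right/down-only route from 1 to 24 makes exactly 3 down-moves and 5 right-moves in some order.
With no other constraints that would be C(8,3) = 56 routes.
That gives 56 routes.

56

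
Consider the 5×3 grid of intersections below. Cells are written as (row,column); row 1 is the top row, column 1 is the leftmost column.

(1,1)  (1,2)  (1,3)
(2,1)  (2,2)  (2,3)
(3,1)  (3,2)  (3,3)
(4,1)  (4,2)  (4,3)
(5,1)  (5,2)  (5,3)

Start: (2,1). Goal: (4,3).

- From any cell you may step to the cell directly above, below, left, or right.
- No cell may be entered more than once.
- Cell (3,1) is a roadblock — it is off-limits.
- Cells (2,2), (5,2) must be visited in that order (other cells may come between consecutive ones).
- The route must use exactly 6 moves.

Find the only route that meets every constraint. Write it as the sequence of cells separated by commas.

The waypoints must appear in the order (2,2), (5,2), with no cell reused.
Route from (2,1): right 1 to (2,2), down 3 to (5,2), right 1 to (5,3), up 1 to (4,3) — 6 moves in all.
Check: order respected ((2,2) at step 1, (5,2) at step 4); 6 moves as required.

(2,1), (2,2), (3,2), (4,2), (5,2), (5,3), (4,3)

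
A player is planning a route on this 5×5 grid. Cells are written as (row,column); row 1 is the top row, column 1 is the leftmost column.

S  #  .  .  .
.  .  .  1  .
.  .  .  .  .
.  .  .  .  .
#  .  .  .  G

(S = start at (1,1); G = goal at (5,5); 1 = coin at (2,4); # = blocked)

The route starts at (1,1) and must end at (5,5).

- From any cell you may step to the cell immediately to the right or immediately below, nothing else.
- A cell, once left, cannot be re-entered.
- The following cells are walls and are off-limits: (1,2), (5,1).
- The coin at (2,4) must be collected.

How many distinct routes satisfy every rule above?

A right/down-only route from (1,1) to (5,5) makes exactly 4 down-moves and 4 right-moves in some order.
With no other constraints that would be C(8,4) = 70 routes.
Split at (2,4) and multiply the segment counts (each segment already excludes blocked cells): (1,1)→(2,4): 1; (2,4)→(5,5): 4; product = 4.
That gives 4 routes.

4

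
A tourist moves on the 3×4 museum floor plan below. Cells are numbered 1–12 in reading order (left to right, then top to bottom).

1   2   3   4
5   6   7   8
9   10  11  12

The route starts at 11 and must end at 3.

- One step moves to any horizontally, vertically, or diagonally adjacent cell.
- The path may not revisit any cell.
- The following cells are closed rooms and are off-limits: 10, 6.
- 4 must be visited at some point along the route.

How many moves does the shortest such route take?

3

Any route passes through 4 somewhere between 11 and 3. Summing Chebyshev distances along the two legs (11 → 4 → 3) gives a lower bound of 2 + 1 = 3 moves.
A route of 3 moves achieves this: 11 → 7 → 4 → 3.
Since 3 matches the lower bound, it is optimal.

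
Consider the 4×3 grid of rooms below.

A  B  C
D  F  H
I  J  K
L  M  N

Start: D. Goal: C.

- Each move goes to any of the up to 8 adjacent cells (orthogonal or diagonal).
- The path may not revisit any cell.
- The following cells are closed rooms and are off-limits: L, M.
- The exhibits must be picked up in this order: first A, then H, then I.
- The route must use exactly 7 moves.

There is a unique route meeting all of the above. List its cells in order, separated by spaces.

D A B H J I F C

The waypoints must appear in the order A, H, I, with no cell reused.
Route from D: up 1 to A, right 1 to B, down-right 1 to H, down-left 1 to J, left 1 to I, up-right 2 to C — 7 moves in all.
Check: order respected (A at step 1, H at step 3, I at step 5); 7 moves as required.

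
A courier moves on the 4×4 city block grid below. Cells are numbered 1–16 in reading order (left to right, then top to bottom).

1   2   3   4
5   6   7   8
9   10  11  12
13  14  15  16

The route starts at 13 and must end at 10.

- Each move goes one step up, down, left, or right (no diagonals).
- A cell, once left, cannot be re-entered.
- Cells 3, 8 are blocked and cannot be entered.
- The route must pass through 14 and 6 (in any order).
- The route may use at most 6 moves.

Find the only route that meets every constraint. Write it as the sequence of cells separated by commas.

13, 14, 15, 11, 7, 6, 10

The budget equals the shortest possible length, so every move has to be on a shortest route through the required cells.
Route from 13: right 2 to 15, up 2 to 7, left 1 to 6, down 1 to 10 — 6 moves in all.
Check: all required cells visited; 6 ≤ 6 moves.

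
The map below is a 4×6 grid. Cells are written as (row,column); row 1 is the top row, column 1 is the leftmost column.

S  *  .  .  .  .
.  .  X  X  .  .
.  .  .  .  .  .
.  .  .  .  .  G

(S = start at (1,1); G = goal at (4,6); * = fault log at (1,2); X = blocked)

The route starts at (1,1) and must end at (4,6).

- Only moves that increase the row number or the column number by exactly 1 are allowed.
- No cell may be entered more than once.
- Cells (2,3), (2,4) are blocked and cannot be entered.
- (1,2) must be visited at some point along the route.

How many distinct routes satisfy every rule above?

A right/down-only route from (1,1) to (4,6) makes exactly 3 down-moves and 5 right-moves in some order.
With no other constraints that would be C(8,3) = 56 routes.
Split at (1,2) and multiply the segment counts (each segment already excludes blocked cells): (1,1)→(1,2): 1; (1,2)→(4,6): 9; product = 9.
That gives 9 routes.

9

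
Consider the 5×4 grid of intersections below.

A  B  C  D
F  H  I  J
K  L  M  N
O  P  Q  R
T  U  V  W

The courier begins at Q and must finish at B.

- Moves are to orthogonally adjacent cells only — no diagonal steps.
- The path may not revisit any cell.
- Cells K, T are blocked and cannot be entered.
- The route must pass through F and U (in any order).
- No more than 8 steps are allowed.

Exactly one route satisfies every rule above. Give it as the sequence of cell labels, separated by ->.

Q -> V -> U -> P -> L -> H -> F -> A -> B

Any route must reach F and U and still end at B within 8 moves, so the order of the required stops is forced.
Route from Q: down 1 to V, left 1 to U, up 3 to H, left 1 to F, up 1 to A, right 1 to B — 8 moves in all.
Check: all required cells visited; 8 ≤ 8 moves.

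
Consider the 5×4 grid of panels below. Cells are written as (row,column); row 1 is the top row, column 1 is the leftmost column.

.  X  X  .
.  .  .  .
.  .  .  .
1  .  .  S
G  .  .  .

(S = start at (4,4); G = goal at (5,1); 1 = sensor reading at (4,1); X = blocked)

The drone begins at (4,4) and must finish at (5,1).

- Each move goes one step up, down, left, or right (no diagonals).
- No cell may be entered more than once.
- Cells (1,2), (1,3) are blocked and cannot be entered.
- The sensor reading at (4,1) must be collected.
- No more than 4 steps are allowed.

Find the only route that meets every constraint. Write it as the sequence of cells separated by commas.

The budget equals the shortest possible length, so every move has to be on a shortest route through the required cells.
Route from (4,4): 3× left (reaching (4,1)), down to (5,1) — 4 moves in all.
Check: all required cells visited; 4 ≤ 4 moves.

(4,4), (4,3), (4,2), (4,1), (5,1)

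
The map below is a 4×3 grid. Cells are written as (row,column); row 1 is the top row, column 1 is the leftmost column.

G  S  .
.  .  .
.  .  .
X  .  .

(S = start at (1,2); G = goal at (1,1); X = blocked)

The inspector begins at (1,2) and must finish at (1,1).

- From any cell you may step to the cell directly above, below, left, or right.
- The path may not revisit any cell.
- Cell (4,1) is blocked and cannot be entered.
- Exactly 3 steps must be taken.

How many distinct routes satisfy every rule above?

Need simple routes of exactly 3 moves from (1,2) to (1,1) (Manhattan distance 1, so 1 moves are spent on a detour and 1 undoing it).
Enumerating: (1,2) (2,2) (2,1) (1,1).
That gives 1 route.

1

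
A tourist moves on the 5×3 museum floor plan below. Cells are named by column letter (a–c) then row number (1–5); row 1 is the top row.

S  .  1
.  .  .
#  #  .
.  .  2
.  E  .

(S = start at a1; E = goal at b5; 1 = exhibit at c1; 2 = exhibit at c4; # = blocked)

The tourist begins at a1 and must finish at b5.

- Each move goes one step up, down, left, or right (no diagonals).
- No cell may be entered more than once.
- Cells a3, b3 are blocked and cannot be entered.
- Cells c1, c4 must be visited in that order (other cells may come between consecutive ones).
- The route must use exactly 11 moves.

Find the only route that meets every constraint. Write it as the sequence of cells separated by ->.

The waypoints must appear in the order c1, c4, with no cell reused.
Route from a1: down to a2, right to b2, up to b1, right to c1, 3× down (reaching c4), 2× left (reaching a4), down to a5, right to b5 — 11 moves in all.
Check: order respected (1 at step 4, 2 at step 7); 11 moves as required.

a1 -> a2 -> b2 -> b1 -> c1 -> c2 -> c3 -> c4 -> b4 -> a4 -> a5 -> b5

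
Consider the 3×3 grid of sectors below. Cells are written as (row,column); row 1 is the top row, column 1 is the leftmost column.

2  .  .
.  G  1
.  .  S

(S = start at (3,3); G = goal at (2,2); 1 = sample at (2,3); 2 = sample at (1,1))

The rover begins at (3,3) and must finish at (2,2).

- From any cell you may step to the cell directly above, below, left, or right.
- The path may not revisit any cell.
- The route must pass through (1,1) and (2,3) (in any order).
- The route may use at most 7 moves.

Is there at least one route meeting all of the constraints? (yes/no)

yes

One route that works: (3,3) → (2,3) → (1,3) → (1,2) → (1,1) → (2,1) → (2,2).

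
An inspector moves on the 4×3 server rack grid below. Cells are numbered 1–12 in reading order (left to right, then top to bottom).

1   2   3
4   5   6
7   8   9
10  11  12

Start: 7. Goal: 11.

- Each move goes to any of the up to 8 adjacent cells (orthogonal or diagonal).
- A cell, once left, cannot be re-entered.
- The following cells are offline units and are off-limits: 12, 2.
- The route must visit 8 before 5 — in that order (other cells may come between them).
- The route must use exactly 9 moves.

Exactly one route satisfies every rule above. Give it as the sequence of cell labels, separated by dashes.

7 - 10 - 8 - 4 - 1 - 5 - 3 - 6 - 9 - 11

The waypoints must appear in the order 8, 5, with no cell reused.
Route from 7: down to 10, up-right to 8, up-left to 4, up to 1, down-right to 5, up-right to 3, 2× down (reaching 9), down-left to 11 — 9 moves in all.
Check: order respected (8 at step 2, 5 at step 5); 9 moves as required.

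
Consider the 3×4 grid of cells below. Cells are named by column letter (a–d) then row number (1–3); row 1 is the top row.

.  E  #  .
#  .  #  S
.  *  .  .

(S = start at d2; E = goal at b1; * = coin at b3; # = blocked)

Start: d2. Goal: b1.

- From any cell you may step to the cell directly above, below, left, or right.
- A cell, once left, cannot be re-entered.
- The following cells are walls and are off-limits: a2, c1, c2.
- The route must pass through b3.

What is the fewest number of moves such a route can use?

5

Any route passes through b3 somewhere between d2 and b1. Summing Manhattan distances along the two legs (d2 → b3 → b1) gives a lower bound of 3 + 2 = 5 moves.
A route of 5 moves achieves this: d2 → d3 → c3 → b3 → b2 → b1.
Since 5 matches the lower bound, it is optimal.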